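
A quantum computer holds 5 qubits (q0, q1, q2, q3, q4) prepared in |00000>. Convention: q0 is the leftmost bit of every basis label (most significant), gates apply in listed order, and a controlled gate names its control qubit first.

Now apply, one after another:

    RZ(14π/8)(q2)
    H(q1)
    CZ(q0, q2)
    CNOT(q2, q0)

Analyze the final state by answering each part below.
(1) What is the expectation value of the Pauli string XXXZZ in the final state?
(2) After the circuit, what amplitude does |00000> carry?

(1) In the final state, XXXZZ has expectation 0.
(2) The final state's coefficient on |00000> equals -sqrt(2)*exp(I*pi/8)/2.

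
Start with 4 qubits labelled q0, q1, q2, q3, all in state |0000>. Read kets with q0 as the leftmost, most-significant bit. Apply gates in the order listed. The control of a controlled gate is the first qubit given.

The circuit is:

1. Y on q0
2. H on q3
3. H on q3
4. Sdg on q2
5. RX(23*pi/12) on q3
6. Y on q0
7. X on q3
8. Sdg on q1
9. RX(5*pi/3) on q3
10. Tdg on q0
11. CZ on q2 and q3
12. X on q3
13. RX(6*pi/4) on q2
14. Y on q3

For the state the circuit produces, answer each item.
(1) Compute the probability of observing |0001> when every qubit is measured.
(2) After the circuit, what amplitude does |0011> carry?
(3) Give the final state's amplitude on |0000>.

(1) The probability of measuring |0001> is -sqrt(2)/16 + sqrt(6)/16 + 1/4.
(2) |0011> carries amplitude sqrt(12 - 6*sqrt(2))/8 + sqrt(2*sqrt(2) + 4)/8 in the final state.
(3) The final state's coefficient on |0000> equals -sqrt(6*sqrt(2) + 12)/8 + sqrt(4 - 2*sqrt(2))/8.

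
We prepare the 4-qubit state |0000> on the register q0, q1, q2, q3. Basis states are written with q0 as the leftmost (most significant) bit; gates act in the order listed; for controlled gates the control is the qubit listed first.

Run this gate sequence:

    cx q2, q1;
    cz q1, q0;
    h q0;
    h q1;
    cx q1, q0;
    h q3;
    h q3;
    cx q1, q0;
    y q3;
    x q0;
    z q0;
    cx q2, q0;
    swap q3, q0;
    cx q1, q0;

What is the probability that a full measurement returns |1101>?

The probability of measuring |1101> is 0.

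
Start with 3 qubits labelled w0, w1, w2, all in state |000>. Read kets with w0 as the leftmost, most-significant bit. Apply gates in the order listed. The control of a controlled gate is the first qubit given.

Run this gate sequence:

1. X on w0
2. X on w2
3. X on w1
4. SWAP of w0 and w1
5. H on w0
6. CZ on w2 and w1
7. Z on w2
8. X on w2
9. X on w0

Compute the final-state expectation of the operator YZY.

In the final state, YZY has expectation 0.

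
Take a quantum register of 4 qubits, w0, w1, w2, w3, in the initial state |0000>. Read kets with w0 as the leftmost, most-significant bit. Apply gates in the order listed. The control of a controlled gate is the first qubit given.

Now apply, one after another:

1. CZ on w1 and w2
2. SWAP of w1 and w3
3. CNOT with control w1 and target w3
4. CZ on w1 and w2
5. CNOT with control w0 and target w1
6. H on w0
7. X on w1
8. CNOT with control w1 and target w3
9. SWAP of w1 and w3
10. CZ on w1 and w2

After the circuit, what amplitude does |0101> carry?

|0101> carries amplitude sqrt(2)/2 in the final state.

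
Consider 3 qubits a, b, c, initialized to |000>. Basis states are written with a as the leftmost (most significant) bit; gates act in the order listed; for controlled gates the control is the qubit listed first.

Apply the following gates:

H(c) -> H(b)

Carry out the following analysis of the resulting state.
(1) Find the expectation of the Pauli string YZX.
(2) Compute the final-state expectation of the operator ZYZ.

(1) The expectation value of YZX is 0.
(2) The observable ZYZ averages to 0.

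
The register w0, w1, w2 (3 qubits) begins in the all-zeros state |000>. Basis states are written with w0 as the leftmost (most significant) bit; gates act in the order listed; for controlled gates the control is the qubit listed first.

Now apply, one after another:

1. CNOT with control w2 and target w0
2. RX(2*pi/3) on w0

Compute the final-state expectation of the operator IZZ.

The observable IZZ averages to 1.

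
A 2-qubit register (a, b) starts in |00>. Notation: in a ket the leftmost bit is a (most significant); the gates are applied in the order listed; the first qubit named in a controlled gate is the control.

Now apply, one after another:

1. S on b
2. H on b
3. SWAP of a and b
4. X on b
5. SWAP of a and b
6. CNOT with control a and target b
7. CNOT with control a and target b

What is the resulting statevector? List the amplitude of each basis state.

The final amplitudes are 0 on |00>, 0 on |01>, sqrt(2)/2 on |10>, sqrt(2)/2 on |11>.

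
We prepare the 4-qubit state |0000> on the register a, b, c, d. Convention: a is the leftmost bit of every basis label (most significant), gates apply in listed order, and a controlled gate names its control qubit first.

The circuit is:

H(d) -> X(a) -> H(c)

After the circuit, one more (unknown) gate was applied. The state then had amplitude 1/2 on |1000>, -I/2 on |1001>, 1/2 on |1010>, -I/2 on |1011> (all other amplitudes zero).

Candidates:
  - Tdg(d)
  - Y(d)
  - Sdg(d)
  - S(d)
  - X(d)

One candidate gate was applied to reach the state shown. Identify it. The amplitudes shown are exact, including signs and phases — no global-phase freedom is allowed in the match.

The applied gate was Sdg(d).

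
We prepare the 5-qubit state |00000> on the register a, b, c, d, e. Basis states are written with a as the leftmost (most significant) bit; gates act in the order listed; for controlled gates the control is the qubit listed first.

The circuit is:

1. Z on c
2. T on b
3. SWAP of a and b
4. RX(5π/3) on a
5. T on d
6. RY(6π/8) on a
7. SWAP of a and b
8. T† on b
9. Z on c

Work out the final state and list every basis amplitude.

The final amplitudes are -sqrt(6 - 3*sqrt(2))/4 + I*sqrt(sqrt(2) + 2)/4 on |00000>, -sqrt(2 - sqrt(2))*exp(I*pi/4)/4 + sqrt(3*sqrt(2) + 6)*exp(3*I*pi/4)/4 on |01000>, and 0 on every other basis state.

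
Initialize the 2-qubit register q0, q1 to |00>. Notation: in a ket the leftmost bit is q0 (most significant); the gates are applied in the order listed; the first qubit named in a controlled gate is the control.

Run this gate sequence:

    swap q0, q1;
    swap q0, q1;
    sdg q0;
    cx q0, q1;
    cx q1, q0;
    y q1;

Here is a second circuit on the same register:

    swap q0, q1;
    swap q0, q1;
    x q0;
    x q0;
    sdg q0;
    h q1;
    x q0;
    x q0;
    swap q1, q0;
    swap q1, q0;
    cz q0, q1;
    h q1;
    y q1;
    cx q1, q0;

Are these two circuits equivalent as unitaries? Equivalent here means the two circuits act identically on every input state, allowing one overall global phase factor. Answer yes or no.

No — the two circuits implement different unitaries, even allowing a global phase.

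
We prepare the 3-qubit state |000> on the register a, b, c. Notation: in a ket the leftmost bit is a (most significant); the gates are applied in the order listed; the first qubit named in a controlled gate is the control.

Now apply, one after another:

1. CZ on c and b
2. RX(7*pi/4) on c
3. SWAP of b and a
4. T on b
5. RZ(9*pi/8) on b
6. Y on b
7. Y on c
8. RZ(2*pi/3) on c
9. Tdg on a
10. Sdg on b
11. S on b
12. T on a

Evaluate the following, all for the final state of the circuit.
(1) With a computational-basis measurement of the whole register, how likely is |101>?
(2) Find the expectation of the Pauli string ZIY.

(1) A full measurement returns |101> with probability 0. Key observation: steps 9-12 multiply out to the identity, so the circuit reduces to the remaining gates.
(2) The expectation value of ZIY is -sqrt(2)/4.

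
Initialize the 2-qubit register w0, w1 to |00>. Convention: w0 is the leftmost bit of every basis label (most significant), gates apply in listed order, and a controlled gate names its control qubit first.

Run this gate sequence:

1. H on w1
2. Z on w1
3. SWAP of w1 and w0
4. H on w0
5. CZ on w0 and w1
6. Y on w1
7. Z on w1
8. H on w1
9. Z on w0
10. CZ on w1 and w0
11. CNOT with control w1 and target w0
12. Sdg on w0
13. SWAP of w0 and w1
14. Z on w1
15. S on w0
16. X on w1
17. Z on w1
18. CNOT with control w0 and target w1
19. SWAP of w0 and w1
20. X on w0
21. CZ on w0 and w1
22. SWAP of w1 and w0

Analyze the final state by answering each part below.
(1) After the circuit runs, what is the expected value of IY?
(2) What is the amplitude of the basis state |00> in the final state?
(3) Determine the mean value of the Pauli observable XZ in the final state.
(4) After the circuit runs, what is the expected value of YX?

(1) The expectation value of IY is 0.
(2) The final state's coefficient on |00> equals 0.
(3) The observable XZ averages to -1.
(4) The expectation value of YX is 0.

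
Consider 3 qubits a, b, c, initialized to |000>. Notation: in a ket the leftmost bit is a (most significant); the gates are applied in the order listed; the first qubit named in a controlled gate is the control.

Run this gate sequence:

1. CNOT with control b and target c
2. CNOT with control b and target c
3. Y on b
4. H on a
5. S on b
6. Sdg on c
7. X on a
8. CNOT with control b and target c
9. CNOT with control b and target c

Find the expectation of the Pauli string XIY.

The expectation value of XIY is 0.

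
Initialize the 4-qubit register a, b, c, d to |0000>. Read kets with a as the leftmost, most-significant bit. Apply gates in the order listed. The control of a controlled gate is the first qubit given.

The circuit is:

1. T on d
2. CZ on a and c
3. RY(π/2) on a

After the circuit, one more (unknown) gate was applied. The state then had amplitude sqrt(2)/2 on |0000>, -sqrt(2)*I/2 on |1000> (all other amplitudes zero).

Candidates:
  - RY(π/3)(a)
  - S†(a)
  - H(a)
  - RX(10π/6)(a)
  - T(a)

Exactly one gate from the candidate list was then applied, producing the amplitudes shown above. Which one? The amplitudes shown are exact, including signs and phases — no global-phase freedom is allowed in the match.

It was S†(a) that produced the state shown.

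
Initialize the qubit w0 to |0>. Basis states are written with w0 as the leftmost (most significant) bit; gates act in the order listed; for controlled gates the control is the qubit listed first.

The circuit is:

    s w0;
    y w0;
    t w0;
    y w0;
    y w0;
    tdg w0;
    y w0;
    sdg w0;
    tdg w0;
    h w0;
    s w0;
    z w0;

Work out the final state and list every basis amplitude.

The resulting statevector has amplitude sqrt(2)/2 on |0>, -sqrt(2)*I/2 on |1>. Key observation: gates 1-8 undo each other exactly, leaving only the rest of the circuit to track.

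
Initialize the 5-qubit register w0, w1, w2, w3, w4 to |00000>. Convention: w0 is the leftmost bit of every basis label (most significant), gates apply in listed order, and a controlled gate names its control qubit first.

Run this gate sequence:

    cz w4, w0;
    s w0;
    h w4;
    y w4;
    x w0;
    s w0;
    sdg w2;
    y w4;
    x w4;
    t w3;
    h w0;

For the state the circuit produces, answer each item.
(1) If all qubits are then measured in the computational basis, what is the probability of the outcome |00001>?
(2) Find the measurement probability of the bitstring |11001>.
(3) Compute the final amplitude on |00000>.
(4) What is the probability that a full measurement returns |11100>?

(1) Outcome |00001> occurs with probability 1/4.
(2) A full measurement returns |11001> with probability 0.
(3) The final state's coefficient on |00000> equals I/2.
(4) Outcome |11100> occurs with probability 0.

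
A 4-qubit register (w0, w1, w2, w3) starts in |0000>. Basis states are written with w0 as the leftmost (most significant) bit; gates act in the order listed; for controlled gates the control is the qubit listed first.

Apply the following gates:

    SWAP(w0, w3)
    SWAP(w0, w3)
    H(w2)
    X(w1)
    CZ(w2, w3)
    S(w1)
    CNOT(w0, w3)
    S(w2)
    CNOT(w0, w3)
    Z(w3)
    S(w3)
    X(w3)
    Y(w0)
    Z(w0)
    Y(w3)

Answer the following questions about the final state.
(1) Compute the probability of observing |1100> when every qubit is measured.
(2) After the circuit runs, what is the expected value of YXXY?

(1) Outcome |1100> occurs with probability 1/2. Key observation: gates 1-2 undo each other exactly, leaving only the rest of the circuit to track.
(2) The expectation value of YXXY is 0.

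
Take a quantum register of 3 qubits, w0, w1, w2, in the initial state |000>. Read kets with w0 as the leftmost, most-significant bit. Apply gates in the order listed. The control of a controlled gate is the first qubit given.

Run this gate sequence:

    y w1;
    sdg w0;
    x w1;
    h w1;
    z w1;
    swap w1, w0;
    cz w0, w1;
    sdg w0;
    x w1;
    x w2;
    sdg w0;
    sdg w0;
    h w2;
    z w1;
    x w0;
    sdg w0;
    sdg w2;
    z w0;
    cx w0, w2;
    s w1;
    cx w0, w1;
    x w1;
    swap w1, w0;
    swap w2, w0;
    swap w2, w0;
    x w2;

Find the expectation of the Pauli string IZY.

In the final state, IZY has expectation -1.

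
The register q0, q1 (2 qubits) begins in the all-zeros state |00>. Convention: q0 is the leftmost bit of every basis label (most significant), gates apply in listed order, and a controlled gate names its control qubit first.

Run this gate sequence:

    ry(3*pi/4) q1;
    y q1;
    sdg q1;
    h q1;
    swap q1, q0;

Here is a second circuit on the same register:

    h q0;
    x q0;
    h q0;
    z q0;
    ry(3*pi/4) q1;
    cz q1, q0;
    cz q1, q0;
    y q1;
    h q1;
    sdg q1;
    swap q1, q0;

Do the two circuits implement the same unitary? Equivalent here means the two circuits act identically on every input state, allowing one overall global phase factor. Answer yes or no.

No, they are not equivalent — no single phase factor reconciles the two unitaries.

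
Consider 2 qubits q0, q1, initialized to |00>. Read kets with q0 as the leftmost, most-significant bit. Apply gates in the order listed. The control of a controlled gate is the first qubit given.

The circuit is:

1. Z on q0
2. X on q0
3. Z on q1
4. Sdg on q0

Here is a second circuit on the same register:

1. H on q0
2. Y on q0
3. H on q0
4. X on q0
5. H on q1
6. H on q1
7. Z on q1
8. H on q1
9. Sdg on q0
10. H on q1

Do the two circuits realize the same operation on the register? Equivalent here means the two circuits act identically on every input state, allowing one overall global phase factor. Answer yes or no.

No: there is an input state on which the two circuits produce genuinely different outputs (not merely differing by a phase).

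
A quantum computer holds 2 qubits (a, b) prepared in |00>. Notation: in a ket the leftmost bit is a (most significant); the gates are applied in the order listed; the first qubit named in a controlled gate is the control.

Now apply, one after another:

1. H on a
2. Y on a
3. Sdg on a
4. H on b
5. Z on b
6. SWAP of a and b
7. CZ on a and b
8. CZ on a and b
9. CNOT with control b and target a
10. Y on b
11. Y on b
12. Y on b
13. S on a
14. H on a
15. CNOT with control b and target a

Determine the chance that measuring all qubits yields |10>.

A full measurement returns |10> with probability 1/4. Key observation: steps 7-8 multiply out to the identity, so the circuit reduces to the remaining gates.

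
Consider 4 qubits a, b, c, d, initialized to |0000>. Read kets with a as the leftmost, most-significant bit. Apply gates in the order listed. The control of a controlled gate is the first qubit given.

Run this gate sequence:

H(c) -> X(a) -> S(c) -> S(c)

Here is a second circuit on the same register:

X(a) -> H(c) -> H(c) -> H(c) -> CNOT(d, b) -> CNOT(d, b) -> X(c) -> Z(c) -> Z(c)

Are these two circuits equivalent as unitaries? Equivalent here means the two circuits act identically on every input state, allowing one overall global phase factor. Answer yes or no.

No — the two circuits implement different unitaries, even allowing a global phase.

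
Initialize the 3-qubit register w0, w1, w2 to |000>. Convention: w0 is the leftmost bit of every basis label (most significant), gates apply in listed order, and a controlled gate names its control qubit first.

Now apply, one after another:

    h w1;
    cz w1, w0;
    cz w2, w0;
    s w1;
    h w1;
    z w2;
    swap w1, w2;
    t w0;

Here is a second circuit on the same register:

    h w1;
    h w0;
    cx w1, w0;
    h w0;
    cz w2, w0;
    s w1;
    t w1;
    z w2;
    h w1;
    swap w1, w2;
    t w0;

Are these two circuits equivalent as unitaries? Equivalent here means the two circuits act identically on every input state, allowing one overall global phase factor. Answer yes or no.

No — the two circuits implement different unitaries, even allowing a global phase.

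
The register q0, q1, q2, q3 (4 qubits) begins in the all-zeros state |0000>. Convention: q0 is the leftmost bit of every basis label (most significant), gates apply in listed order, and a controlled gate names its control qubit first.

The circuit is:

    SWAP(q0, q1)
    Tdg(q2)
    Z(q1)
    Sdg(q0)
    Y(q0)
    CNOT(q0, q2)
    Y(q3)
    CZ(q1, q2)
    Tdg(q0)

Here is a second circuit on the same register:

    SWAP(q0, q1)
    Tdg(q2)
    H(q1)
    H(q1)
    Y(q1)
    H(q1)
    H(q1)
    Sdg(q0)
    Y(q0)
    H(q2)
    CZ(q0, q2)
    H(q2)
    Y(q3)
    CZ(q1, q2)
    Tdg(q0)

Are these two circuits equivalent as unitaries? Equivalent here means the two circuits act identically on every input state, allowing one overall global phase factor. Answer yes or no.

No — the two circuits implement different unitaries, even allowing a global phase.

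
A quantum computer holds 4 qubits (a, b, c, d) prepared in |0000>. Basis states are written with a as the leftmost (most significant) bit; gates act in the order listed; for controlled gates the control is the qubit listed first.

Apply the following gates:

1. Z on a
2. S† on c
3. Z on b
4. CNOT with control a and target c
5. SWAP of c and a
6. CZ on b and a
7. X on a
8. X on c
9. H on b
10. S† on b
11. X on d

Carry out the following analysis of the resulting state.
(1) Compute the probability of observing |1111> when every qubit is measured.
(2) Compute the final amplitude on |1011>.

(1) Outcome |1111> occurs with probability 1/2.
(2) |1011> carries amplitude sqrt(2)/2 in the final state.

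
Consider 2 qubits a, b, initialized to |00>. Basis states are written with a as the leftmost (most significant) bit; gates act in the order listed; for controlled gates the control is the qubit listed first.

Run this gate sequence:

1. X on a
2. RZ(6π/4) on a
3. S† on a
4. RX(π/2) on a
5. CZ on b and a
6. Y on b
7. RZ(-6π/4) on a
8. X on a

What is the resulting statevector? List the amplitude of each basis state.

The final amplitudes are 0 on |00>, sqrt(2)/2 on |01>, 0 on |10>, -sqrt(2)/2 on |11>.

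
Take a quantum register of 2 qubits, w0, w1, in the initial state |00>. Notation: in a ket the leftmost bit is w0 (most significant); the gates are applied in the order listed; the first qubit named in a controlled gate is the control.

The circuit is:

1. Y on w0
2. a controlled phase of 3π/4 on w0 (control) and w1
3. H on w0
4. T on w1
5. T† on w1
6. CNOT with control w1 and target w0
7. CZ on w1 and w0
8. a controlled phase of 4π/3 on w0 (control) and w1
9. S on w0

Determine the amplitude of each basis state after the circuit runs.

After the circuit, the state carries amplitude sqrt(2)*I/2 on |00>, 0 on |01>, sqrt(2)/2 on |10>, 0 on |11>.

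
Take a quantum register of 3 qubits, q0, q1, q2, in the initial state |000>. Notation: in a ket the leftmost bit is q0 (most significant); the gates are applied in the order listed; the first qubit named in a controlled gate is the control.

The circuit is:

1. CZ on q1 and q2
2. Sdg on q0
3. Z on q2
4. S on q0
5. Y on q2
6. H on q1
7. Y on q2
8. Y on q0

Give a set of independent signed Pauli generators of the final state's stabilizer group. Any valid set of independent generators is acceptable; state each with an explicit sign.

One valid set of independent stabilizer generators is +IXI, -ZII, +IIZ (any independent generating set of the same group is equally correct).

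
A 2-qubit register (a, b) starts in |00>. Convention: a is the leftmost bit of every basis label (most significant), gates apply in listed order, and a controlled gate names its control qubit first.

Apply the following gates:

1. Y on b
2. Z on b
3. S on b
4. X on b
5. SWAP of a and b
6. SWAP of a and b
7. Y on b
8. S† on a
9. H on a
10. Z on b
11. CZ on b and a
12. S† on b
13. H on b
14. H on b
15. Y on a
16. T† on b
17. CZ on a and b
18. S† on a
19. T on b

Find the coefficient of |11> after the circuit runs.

The final state's coefficient on |11> equals sqrt(2)/2.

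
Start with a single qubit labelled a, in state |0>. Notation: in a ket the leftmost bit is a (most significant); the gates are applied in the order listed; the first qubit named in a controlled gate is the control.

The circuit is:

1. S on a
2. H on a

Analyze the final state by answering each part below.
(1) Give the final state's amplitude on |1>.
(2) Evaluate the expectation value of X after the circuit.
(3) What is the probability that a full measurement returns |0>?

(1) The amplitude on |1> is sqrt(2)/2.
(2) In the final state, X has expectation 1.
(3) Outcome |0> occurs with probability 1/2.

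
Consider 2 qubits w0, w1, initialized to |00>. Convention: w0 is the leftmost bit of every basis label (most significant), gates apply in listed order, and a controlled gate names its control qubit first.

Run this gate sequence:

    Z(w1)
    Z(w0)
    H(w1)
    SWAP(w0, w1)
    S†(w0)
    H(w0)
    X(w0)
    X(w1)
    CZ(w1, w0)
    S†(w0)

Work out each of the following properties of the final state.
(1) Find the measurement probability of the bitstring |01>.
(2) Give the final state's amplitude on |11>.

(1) A full measurement returns |01> with probability 1/2.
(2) The amplitude on |11> is 1/2 + I/2.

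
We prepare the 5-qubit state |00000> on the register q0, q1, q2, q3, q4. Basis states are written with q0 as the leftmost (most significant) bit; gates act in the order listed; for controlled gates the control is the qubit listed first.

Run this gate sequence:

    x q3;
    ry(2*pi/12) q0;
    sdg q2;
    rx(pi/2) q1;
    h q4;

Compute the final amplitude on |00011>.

|00011> carries amplitude sqrt(2)/8 + sqrt(6)/8 in the final state.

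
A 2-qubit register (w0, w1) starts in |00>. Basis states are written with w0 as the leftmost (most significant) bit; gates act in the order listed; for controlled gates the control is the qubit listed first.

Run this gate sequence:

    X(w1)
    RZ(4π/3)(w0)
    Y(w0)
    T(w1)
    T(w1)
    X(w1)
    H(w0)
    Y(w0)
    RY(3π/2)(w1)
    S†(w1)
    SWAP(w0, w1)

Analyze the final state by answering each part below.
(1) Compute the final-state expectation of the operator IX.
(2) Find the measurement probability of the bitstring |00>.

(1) The observable IX averages to 1.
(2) A full measurement returns |00> with probability 1/4.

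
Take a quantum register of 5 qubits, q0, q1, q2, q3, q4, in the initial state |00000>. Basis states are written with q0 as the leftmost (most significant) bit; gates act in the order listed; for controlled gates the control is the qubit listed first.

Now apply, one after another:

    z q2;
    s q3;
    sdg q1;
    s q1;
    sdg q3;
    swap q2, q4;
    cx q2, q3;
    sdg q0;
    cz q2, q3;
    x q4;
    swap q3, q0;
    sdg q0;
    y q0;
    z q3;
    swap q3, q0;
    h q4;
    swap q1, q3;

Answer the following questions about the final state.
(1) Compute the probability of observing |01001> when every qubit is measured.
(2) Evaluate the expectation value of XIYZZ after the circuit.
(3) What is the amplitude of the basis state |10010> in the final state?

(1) Outcome |01001> occurs with probability 1/2. Key observation: the block from step 2 through step 5 cancels to the identity and can be dropped.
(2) In the final state, XIYZZ has expectation 0.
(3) The amplitude on |10010> is 0.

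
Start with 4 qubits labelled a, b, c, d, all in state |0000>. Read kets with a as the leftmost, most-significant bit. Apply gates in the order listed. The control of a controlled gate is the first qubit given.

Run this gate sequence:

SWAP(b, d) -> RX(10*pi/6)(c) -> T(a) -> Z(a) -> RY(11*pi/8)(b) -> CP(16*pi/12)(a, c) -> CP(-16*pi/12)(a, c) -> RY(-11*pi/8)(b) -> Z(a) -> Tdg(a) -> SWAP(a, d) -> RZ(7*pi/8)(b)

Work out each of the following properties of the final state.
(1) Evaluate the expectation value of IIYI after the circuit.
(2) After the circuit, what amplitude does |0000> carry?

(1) The expectation value of IIYI is sqrt(3)/2. Key observation: steps 3-10 multiply out to the identity, so the circuit reduces to the remaining gates.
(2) The amplitude on |0000> is sqrt(3)*exp(9*I*pi/16)/2.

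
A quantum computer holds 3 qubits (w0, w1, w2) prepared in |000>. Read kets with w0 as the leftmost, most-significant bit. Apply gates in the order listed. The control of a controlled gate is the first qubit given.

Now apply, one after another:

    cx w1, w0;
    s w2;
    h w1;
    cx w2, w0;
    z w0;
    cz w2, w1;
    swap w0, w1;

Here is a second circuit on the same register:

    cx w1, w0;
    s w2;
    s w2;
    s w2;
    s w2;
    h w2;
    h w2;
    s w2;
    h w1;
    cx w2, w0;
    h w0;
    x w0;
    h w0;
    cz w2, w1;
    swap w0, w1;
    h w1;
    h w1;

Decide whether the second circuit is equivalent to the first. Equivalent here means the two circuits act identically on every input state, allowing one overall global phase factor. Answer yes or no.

Yes — the two circuits implement the same unitary up to a global phase.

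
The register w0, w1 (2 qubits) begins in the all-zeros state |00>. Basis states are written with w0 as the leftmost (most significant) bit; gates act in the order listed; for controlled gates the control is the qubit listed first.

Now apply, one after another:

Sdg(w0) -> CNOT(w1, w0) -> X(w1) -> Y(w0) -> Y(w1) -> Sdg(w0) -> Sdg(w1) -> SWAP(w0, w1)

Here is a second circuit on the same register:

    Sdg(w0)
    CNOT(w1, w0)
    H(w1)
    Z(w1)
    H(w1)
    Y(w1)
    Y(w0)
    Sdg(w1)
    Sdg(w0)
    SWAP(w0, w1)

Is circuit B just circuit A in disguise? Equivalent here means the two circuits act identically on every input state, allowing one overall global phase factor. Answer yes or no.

Yes — the two circuits implement the same unitary up to a global phase.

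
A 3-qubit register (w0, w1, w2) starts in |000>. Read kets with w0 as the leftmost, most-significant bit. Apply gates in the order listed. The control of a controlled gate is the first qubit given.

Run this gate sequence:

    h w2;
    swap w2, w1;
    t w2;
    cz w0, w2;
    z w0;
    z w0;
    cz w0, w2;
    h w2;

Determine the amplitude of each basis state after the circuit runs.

After the circuit, the state carries amplitude 1/2 on |000>, 1/2 on |001>, 1/2 on |010>, 1/2 on |011>, 0 on |100>, 0 on |101>, 0 on |110>, 0 on |111>.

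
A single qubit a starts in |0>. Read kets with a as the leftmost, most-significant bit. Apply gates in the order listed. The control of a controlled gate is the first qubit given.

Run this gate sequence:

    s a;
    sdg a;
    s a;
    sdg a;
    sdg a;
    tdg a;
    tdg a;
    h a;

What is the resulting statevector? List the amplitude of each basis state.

After the circuit, the state carries amplitude sqrt(2)/2 on |0>, sqrt(2)/2 on |1>. Key observation: steps 1-4 multiply out to the identity, so the circuit reduces to the remaining gates.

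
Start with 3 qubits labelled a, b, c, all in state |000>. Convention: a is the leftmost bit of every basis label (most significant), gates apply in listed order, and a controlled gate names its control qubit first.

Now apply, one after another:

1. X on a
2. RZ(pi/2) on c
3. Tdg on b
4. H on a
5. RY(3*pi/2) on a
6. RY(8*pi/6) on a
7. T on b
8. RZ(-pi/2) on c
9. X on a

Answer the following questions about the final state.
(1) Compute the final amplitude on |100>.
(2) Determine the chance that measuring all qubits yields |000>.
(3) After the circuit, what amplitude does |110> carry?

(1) |100> carries amplitude -sqrt(3)/2 in the final state.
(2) The probability of measuring |000> is 1/4.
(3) |110> carries amplitude 0 in the final state.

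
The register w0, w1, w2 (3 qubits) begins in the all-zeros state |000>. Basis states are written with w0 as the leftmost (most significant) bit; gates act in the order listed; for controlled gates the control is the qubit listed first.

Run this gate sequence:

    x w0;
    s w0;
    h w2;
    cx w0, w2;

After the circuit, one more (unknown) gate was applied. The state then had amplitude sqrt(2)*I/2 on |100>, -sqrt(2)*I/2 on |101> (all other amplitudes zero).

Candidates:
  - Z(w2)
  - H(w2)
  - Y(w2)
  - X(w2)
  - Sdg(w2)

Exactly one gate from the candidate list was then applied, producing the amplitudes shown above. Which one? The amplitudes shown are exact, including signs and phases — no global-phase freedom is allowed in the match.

It was Z(w2) that produced the state shown.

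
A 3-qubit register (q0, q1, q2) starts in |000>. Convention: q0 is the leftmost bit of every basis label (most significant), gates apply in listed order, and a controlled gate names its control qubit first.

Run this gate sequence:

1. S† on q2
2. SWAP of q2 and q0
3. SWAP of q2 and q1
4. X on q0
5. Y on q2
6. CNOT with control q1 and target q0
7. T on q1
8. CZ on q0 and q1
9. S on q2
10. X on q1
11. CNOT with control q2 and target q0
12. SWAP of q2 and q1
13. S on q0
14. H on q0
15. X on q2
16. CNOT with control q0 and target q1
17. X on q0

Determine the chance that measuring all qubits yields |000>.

A full measurement returns |000> with probability 1/2.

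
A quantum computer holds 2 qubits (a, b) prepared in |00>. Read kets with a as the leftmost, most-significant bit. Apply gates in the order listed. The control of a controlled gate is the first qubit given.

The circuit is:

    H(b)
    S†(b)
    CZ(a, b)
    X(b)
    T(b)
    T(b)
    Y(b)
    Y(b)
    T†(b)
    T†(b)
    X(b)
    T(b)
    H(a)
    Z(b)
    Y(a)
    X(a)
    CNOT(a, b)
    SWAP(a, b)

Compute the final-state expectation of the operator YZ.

The expectation value of YZ is sqrt(2)/2. Key observation: the block from step 4 through step 11 cancels to the identity and can be dropped.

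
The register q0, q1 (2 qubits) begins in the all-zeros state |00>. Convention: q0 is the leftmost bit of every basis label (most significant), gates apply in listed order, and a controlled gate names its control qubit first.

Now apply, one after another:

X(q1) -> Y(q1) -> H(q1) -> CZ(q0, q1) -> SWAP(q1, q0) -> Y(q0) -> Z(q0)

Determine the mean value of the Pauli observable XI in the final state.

In the final state, XI has expectation 1.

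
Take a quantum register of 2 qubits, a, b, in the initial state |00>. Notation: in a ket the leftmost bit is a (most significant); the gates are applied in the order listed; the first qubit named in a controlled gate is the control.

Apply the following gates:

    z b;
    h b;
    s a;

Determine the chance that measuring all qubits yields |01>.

The probability of measuring |01> is 1/2.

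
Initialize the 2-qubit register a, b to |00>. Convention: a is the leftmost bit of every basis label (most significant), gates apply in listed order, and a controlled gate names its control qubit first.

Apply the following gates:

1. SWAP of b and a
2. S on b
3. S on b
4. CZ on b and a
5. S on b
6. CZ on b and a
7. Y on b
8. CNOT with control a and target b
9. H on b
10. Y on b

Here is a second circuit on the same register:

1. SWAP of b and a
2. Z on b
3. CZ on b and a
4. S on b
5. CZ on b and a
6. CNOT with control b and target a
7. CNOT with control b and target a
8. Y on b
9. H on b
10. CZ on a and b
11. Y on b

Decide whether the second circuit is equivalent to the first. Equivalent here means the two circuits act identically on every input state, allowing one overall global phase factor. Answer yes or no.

Yes — the two circuits implement the same unitary up to a global phase.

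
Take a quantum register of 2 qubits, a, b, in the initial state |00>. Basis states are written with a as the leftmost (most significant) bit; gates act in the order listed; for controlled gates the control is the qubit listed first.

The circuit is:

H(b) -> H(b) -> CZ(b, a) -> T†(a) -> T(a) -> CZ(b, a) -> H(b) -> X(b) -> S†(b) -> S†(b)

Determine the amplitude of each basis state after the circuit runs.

The resulting statevector has amplitude sqrt(2)/2 on |00>, -sqrt(2)/2 on |01>, 0 on |10>, 0 on |11>. Key observation: gates 2-7 undo each other exactly, leaving only the rest of the circuit to track.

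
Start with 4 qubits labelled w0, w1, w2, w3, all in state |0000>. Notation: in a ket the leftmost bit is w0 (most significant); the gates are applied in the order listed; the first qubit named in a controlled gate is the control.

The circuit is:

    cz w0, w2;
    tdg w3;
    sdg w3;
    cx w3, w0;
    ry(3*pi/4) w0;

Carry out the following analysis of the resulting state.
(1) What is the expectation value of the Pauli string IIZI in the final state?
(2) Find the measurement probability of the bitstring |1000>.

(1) The observable IIZI averages to 1.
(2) A full measurement returns |1000> with probability sqrt(2)/4 + 1/2.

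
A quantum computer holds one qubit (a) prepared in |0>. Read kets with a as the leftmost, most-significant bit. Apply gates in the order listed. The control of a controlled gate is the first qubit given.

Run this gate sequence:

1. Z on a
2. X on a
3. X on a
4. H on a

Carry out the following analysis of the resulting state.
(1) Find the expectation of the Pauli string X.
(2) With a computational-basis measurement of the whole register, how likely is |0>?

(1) The observable X averages to 1.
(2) A full measurement returns |0> with probability 1/2.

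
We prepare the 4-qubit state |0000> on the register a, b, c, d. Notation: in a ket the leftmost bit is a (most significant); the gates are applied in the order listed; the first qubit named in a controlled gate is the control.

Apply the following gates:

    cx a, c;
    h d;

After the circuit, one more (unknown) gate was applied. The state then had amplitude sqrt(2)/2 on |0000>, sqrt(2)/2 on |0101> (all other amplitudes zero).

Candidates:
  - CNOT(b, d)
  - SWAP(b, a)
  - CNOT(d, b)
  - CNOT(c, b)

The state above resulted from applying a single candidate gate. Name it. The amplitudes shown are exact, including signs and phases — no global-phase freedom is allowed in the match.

It was CNOT(d, b) that produced the state shown.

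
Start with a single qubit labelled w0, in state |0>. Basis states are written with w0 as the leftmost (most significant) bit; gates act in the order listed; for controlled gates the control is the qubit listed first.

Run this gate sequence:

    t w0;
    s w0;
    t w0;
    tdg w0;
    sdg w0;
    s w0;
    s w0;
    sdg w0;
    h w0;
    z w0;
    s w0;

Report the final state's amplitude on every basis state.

After the circuit, the state carries amplitude sqrt(2)/2 on |0>, -sqrt(2)*I/2 on |1>.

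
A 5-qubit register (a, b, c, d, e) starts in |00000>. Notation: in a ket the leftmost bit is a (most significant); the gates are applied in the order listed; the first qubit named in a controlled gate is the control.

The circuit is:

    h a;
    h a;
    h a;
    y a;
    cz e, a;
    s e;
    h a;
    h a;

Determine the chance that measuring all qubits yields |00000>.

The probability of measuring |00000> is 1/2.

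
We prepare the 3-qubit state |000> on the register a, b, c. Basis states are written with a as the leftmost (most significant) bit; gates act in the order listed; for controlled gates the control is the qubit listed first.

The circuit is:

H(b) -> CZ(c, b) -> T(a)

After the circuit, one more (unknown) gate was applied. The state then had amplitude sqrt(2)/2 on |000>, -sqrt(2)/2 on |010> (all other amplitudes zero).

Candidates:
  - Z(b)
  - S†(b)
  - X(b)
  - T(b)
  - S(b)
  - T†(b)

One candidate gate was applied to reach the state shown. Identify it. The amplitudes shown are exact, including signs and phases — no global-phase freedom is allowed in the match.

The unique candidate consistent with the amplitudes is Z(b).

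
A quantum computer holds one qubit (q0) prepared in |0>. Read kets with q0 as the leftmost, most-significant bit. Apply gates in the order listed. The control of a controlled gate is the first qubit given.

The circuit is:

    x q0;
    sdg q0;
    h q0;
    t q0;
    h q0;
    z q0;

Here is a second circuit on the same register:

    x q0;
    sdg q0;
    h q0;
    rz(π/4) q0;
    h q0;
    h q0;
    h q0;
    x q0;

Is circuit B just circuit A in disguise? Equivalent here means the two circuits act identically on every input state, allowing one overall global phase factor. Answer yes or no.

No — the two circuits implement different unitaries, even allowing a global phase.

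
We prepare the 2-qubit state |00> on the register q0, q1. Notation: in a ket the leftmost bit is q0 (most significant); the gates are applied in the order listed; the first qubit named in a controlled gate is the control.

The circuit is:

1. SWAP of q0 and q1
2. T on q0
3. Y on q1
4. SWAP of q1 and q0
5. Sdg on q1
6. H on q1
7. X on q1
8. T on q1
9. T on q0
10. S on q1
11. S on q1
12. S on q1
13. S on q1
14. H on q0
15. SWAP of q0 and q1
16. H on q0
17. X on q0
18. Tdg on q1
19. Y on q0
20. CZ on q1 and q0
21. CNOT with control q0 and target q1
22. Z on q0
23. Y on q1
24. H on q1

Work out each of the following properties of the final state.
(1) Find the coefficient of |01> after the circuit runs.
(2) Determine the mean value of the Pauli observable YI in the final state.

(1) The amplitude on |01> is 1/4 + I/4. Key observation: gates 10-13 undo each other exactly, leaving only the rest of the circuit to track.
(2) The observable YI averages to 0.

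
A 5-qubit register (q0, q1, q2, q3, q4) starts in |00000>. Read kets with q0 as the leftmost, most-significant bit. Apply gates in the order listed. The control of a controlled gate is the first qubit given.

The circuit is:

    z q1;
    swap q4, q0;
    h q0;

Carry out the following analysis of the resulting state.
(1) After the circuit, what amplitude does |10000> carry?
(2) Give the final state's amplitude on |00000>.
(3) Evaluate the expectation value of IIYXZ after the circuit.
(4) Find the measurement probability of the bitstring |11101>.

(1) |10000> carries amplitude sqrt(2)/2 in the final state.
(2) The amplitude on |00000> is sqrt(2)/2.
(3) The observable IIYXZ averages to 0.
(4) The probability of measuring |11101> is 0.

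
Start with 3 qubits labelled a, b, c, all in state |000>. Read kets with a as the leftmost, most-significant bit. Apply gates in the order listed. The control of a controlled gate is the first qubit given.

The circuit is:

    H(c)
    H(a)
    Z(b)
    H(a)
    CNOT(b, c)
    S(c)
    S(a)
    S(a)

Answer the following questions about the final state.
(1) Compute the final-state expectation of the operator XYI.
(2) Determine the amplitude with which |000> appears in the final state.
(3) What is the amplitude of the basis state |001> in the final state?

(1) In the final state, XYI has expectation 0.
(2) The amplitude on |000> is sqrt(2)/2.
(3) The amplitude on |001> is sqrt(2)*I/2.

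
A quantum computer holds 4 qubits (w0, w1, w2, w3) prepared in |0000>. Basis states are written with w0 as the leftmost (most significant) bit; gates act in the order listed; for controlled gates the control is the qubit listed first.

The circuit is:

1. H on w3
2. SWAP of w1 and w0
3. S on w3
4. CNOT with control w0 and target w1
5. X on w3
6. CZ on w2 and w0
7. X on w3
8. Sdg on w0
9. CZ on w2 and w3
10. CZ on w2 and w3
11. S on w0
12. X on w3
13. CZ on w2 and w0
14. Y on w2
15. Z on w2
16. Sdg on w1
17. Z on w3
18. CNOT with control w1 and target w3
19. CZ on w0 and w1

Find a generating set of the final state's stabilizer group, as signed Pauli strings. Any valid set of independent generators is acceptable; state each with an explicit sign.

The stabilizer group can be generated by +IIIY, +ZIII, +IZII, -IIZI, among other valid generating sets.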